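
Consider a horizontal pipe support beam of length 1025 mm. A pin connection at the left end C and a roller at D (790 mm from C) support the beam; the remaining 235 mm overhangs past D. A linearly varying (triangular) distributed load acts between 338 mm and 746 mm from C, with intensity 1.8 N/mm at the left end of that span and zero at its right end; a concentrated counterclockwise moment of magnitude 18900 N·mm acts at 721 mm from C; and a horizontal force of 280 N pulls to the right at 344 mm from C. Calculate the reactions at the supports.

C_x = -280.0 N, C_y = 170.8 N, D_y = 196.4 N

Resultant of the triangular load: ½ × 1.8 × 408 = 367.2 N, acting at 474 mm from C (one-third of the span from the peak).
Taking moments about C: D_y·790 − (½·1.8·408)·474 + 18900 = 0 → D_y = 155152.8/790 = 196.396 ≈ 196.4 N.
ΣF_y = 0: C_y + 196.396 − ½·1.8·408 = 0 → C_y = 170.8 N.
ΣF_x = 0: C_x + 280 = 0 → C_x = -280.0 N.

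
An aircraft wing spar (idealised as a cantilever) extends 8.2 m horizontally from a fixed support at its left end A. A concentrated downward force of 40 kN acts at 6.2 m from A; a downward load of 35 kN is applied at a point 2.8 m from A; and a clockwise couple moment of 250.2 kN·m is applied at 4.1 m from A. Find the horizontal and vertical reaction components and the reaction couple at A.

ΣF_x = 0: A_x = 0.
ΣF_y = 0: A_y − 40 − 35 = 0 → A_y = 75.00 kN.
ΣM about A: M_A − 40·6.2 − 35·2.8 − 250.2 = 0 → M_A = 596.2 kN·m.

A_x = 0, A_y = 75.00 kN, M_A = 596.2 kN·m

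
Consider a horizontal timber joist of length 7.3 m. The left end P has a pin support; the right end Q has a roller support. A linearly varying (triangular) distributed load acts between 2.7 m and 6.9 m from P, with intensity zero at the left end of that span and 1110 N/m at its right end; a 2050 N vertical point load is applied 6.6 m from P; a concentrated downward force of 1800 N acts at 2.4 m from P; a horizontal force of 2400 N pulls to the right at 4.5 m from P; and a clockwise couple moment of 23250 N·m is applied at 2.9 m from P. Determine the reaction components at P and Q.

Resultant of the triangular load: ½ × 1110 × 4.2 = 2331 N, acting at 5.5 m from P (one-third of the span from the peak).
Moments about P: Q_y·7.3 − (½·1110·4.2)·5.5 − 2050·6.6 − 1800·2.4 − 23250 = 0 → Q_y = 53920.5/7.3 = 7386.37 ≈ 7386 N.
ΣF_y = 0: P_y + 7386.37 − ½·1110·4.2 − 2050 − 1800 = 0 → P_y = -1205 N.
ΣF_x = 0: P_x + 2400 = 0 → P_x = -2400 N.

P_x = -2400 N, P_y = -1205 N, Q_y = 7386 N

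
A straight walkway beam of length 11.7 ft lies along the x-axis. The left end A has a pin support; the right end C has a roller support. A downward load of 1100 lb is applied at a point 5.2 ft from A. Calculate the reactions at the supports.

Taking moments about A: C_y·11.7 − 1100·5.2 = 0 → C_y = 5720/11.7 = 488.889 ≈ 488.9 lb.
ΣF_y = 0: A_y + 488.889 − 1100 = 0 → A_y = 611.1 lb.
ΣF_x = 0: no horizontal applied forces, so A_x = 0.

A_x = 0, A_y = 611.1 lb, C_y = 488.9 lb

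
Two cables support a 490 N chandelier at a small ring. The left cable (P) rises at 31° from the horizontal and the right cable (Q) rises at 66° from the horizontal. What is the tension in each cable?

ΣF_x = 0: −T_P·cos31° + T_Q·cos66° = 0 → T_Q = 2.10743·T_P.
ΣF_y = 0: T_P·sin31° + T_Q·sin66° = 490.
Substitute: T_P·(0.515038 + 2.10743·0.913545) = 490 → T_P = 200.797 ≈ 200.8 N.
Then T_Q = 2.10743 × 200.797 = 423.2 N.

T_P = 200.8 N, T_Q = 423.2 N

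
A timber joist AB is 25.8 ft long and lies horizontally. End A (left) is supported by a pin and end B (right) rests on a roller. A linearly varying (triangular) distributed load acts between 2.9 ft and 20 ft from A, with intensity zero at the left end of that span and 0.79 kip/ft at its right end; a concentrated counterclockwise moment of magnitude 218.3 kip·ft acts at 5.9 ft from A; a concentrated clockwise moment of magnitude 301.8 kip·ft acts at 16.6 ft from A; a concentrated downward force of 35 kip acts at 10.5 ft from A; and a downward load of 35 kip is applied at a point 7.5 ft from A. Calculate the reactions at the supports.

Resultant of the triangular load: ½ × 0.79 × 17.1 = 6.7545 kip, acting at 14.3 ft from A (one-third of the span from the peak).
Taking moments about A: B_y·25.8 − (½·0.79·17.1)·14.3 + 218.3 − 301.8 − 35·10.5 − 35·7.5 = 0 → B_y = 810.08935/25.8 = 31.3988 ≈ 31.40 kip.
ΣF_y = 0: A_y + 31.3988 − ½·0.79·17.1 − 35 − 35 = 0 → A_y = 45.36 kip.
ΣF_x = 0: no horizontal applied forces, so A_x = 0.

A_x = 0, A_y = 45.36 kip, B_y = 31.40 kip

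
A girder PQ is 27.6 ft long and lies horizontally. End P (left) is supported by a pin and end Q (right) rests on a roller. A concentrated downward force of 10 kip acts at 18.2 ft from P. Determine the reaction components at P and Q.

P_x = 0, P_y = 3.406 kip, Q_y = 6.594 kip

Moments about P: Q_y·27.6 − 10·18.2 = 0 → Q_y = 182/27.6 = 6.5942 ≈ 6.594 kip.
ΣF_y = 0: P_y + 6.5942 − 10 = 0 → P_y = 3.406 kip.
ΣF_x = 0: no horizontal applied forces, so P_x = 0.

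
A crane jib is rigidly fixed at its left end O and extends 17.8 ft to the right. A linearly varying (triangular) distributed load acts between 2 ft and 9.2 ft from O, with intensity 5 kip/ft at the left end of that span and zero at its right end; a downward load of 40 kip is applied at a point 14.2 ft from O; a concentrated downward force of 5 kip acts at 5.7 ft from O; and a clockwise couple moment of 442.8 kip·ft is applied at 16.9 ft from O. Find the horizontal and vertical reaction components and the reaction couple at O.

O_x = 0, O_y = 63.00 kip, M_O = 1118 kip·ft

Resultant of the triangular load: ½ × 5 × 7.2 = 18 kip, acting at 4.4 ft from O (one-third of the span from the peak).
ΣF_x = 0: O_x = 0.
ΣF_y = 0: O_y − ½·5·7.2 − 40 − 5 = 0 → O_y = 63.00 kip.
ΣM about O: M_O − (½·5·7.2)·4.4 − 40·14.2 − 5·5.7 − 442.8 = 0 → M_O = 1118 kip·ft.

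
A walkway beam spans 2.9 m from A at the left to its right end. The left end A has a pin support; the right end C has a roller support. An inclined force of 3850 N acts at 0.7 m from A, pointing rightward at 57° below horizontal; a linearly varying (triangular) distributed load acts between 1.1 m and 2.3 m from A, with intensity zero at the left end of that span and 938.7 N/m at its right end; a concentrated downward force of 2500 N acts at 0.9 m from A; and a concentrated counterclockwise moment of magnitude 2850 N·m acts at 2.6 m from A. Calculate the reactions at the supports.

A_x = -2097 N, A_y = 5351 N, C_y = 941.5 N

Resultant of the triangular load: ½ × 938.7 × 1.2 = 563.22 N, acting at 1.9 m from A (one-third of the span from the peak).
Moments about A: C_y·2.9 − 3850·sin57°·0.7 − (½·938.7·1.2)·1.9 − 2500·0.9 + 2850 = 0 → C_y = 2730.34/2.9 = 941.497 ≈ 941.5 N.
ΣF_y = 0: A_y + 941.497 − 3850·sin57° − ½·938.7·1.2 − 2500 = 0 → A_y = 5351 N.
ΣF_x = 0: A_x + 3850·cos57° = 0 → A_x = -2097 N.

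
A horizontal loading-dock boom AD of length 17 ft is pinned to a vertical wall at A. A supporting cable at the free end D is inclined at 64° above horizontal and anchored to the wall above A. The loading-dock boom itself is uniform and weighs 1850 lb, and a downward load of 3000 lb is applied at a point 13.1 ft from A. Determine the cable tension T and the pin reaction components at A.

ΣM about A: T·sin64°·17 − 1850·8.5 − 3000·13.1 = 0 → T = 55025/(17·0.898794) = 3601.23 ≈ 3601 lb.
ΣF_x = 0: A_x − T·cos64° = 0 → A_x = 3601.23 × 0.438371 = 1579 lb.
ΣF_y = 0: A_y + T·sin64° − 1850 − 3000 = 0 → A_y = 4850 − 3601.23 × 0.898794 = 1613 lb.

T = 3601 lb, A_x = 1579 lb, A_y = 1613 lb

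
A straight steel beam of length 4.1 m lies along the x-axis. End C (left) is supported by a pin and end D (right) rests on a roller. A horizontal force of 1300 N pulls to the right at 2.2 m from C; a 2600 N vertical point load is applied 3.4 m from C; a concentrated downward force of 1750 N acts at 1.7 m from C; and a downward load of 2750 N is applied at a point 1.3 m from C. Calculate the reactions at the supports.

C_x = -1300 N, C_y = 3346 N, D_y = 3754 N

ΣM about C: D_y·4.1 − 2600·3.4 − 1750·1.7 − 2750·1.3 = 0 → D_y = 15390/4.1 = 3753.66 ≈ 3754 N.
ΣF_y = 0: C_y + 3753.66 − 2600 − 1750 − 2750 = 0 → C_y = 3346 N.
ΣF_x = 0: C_x + 1300 = 0 → C_x = -1300 N.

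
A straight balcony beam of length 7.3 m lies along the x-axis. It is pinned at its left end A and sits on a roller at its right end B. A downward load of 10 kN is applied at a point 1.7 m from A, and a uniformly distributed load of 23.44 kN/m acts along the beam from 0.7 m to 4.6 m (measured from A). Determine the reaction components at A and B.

Resultant of the distributed load: 23.44 × 3.9 = 91.416 kN at 2.65 m from A.
Moments about A: B_y·7.3 − 10·1.7 − (23.44·3.9)·2.65 = 0 → B_y = 259.2524/7.3 = 35.514 ≈ 35.51 kN.
ΣF_y = 0: A_y + 35.514 − 10 − 23.44·3.9 = 0 → A_y = 65.90 kN.
ΣF_x = 0: no horizontal applied forces, so A_x = 0.

A_x = 0, A_y = 65.90 kN, B_y = 35.51 kN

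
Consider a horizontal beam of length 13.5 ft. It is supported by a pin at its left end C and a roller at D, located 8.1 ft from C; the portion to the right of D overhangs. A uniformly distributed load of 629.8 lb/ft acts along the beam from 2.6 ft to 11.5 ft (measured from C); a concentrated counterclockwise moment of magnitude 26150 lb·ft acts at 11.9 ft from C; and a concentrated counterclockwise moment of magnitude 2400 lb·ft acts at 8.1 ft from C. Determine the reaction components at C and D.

Resultant of the distributed load: 629.8 × 8.9 = 5605.22 lb at 7.05 ft from C.
ΣM about C: D_y·8.1 − (629.8·8.9)·7.05 + 26150 + 2400 = 0 → D_y = 10966.801/8.1 = 1353.93 ≈ 1354 lb.
ΣF_y = 0: C_y + 1353.93 − 629.8·8.9 = 0 → C_y = 4251 lb.
ΣF_x = 0: no horizontal applied forces, so C_x = 0.

C_x = 0, C_y = 4251 lb, D_y = 1354 lb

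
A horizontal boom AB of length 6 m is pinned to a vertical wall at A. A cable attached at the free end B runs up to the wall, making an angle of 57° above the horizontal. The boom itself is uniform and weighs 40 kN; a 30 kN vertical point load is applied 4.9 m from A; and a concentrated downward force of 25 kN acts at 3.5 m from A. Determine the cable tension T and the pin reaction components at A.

T = 70.45 kN, A_x = 38.37 kN, A_y = 35.92 kN

ΣM about A: T·sin57°·6 − 40·3 − 30·4.9 − 25·3.5 = 0 → T = 354.5/(6·0.838671) = 70.4488 ≈ 70.45 kN.
ΣF_x = 0: A_x − T·cos57° = 0 → A_x = 70.4488 × 0.544639 = 38.37 kN.
ΣF_y = 0: A_y + T·sin57° − 40 − 30 − 25 = 0 → A_y = 95 − 70.4488 × 0.838671 = 35.92 kN.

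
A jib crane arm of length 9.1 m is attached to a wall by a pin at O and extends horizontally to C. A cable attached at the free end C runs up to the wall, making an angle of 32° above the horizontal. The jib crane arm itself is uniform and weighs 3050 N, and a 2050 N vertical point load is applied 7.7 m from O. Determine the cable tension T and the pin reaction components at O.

ΣM about O: T·sin32°·9.1 − 3050·4.55 − 2050·7.7 = 0 → T = 29662.5/(9.1·0.529919) = 6151.16 ≈ 6151 N.
ΣF_x = 0: O_x − T·cos32° = 0 → O_x = 6151.16 × 0.848048 = 5216 N.
ΣF_y = 0: O_y + T·sin32° − 3050 − 2050 = 0 → O_y = 5100 − 6151.16 × 0.529919 = 1840 N.

T = 6151 N, O_x = 5216 N, O_y = 1840 N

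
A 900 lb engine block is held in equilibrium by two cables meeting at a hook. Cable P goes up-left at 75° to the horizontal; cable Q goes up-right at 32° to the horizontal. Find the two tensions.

ΣF_x = 0: −T_P·cos75° + T_Q·cos32° = 0 → T_Q = 0.305194·T_P.
ΣF_y = 0: T_P·sin75° + T_Q·sin32° = 900.
Substitute: T_P·(0.965926 + 0.305194·0.529919) = 900 → T_P = 798.117 ≈ 798.1 lb.
Then T_Q = 0.305194 × 798.117 = 243.6 lb.

T_P = 798.1 lb, T_Q = 243.6 lb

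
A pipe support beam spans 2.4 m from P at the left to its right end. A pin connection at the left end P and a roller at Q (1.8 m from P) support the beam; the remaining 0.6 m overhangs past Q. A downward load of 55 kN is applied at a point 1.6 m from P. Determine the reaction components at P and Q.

Moments about P: Q_y·1.8 − 55·1.6 = 0 → Q_y = 88/1.8 = 48.8889 ≈ 48.89 kN.
ΣF_y = 0: P_y + 48.8889 − 55 = 0 → P_y = 6.111 kN.
ΣF_x = 0: no horizontal applied forces, so P_x = 0.

P_x = 0, P_y = 6.111 kN, Q_y = 48.89 kN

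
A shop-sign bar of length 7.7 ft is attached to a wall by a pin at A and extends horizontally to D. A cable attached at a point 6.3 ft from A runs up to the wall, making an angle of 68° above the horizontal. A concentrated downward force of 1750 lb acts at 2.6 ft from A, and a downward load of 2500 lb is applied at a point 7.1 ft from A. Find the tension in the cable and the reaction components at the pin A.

ΣM about A: T·sin68°·6.3 − 1750·2.6 − 2500·7.1 = 0 → T = 22300/(6.3·0.927184) = 3817.67 ≈ 3818 lb.
ΣF_x = 0: A_x − T·cos68° = 0 → A_x = 3817.67 × 0.374607 = 1430 lb.
ΣF_y = 0: A_y + T·sin68° − 1750 − 2500 = 0 → A_y = 4250 − 3817.67 × 0.927184 = 710.3 lb.

T = 3818 lb, A_x = 1430 lb, A_y = 710.3 lb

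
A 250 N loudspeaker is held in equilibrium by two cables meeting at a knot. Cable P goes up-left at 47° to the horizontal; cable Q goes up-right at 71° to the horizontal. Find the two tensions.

ΣF_x = 0: −T_P·cos47° + T_Q·cos71° = 0 → T_Q = 2.09479·T_P.
ΣF_y = 0: T_P·sin47° + T_Q·sin71° = 250.
Substitute: T_P·(0.731354 + 2.09479·0.945519) = 250 → T_P = 92.1823 ≈ 92.18 N.
Then T_Q = 2.09479 × 92.1823 = 193.1 N.

T_P = 92.18 N, T_Q = 193.1 N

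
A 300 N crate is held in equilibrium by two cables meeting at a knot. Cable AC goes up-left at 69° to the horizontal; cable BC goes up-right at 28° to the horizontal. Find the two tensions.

T_AC = 266.9 N, T_BC = 108.3 N

ΣF_x = 0: −T_AC·cos69° + T_BC·cos28° = 0 → T_BC = 0.405877·T_AC.
ΣF_y = 0: T_AC·sin69° + T_BC·sin28° = 300.
Substitute: T_AC·(0.93358 + 0.405877·0.469472) = 300 → T_AC = 266.874 ≈ 266.9 N.
Then T_BC = 0.405877 × 266.874 = 108.3 N.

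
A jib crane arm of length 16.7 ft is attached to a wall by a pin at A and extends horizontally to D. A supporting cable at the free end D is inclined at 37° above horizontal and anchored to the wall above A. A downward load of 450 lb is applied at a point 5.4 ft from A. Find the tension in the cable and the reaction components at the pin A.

ΣM about A: T·sin37°·16.7 − 450·5.4 = 0 → T = 2430/(16.7·0.601815) = 241.784 ≈ 241.8 lb.
ΣF_x = 0: A_x − T·cos37° = 0 → A_x = 241.784 × 0.798636 = 193.1 lb.
ΣF_y = 0: A_y + T·sin37° − 450 = 0 → A_y = 450 − 241.784 × 0.601815 = 304.5 lb.

T = 241.8 lb, A_x = 193.1 lb, A_y = 304.5 lb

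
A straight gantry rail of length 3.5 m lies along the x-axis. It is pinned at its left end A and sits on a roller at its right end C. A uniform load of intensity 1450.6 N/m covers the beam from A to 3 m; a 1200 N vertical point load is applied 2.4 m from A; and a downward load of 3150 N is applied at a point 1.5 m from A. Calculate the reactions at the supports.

Resultant of the distributed load: 1450.6 × 3 = 4351.8 N at 1.5 m from A.
Taking moments about A: C_y·3.5 − (1450.6·3)·1.5 − 1200·2.4 − 3150·1.5 = 0 → C_y = 14132.7/3.5 = 4037.91 ≈ 4038 N.
ΣF_y = 0: A_y + 4037.91 − 1450.6·3 − 1200 − 3150 = 0 → A_y = 4664 N.
ΣF_x = 0: no horizontal applied forces, so A_x = 0.

A_x = 0, A_y = 4664 N, C_y = 4038 N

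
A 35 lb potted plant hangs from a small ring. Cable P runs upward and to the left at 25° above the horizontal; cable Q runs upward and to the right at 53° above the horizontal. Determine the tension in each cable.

ΣF_x = 0: −T_P·cos25° + T_Q·cos53° = 0 → T_Q = 1.50596·T_P.
ΣF_y = 0: T_P·sin25° + T_Q·sin53° = 35.
Substitute: T_P·(0.422618 + 1.50596·0.798636) = 35 → T_P = 21.5341 ≈ 21.53 lb.
Then T_Q = 1.50596 × 21.5341 = 32.43 lb.

T_P = 21.53 lb, T_Q = 32.43 lb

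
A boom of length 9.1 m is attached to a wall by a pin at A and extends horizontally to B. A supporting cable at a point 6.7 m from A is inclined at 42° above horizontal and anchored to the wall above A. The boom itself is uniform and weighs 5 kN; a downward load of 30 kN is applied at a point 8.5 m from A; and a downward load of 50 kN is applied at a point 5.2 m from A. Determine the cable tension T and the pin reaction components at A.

ΣM about A: T·sin42°·6.7 − 5·4.55 − 30·8.5 − 50·5.2 = 0 → T = 537.75/(6.7·0.669131) = 119.948 ≈ 119.9 kN.
ΣF_x = 0: A_x − T·cos42° = 0 → A_x = 119.948 × 0.743145 = 89.14 kN.
ΣF_y = 0: A_y + T·sin42° − 5 − 30 − 50 = 0 → A_y = 85 − 119.948 × 0.669131 = 4.739 kN.

T = 119.9 kN, A_x = 89.14 kN, A_y = 4.739 kN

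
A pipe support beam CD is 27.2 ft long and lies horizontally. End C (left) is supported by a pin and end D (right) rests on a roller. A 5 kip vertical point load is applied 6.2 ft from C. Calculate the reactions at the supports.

ΣM about C: D_y·27.2 − 5·6.2 = 0 → D_y = 31/27.2 = 1.13971 ≈ 1.140 kip.
ΣF_y = 0: C_y + 1.13971 − 5 = 0 → C_y = 3.860 kip.
ΣF_x = 0: no horizontal applied forces, so C_x = 0.

C_x = 0, C_y = 3.860 kip, D_y = 1.140 kip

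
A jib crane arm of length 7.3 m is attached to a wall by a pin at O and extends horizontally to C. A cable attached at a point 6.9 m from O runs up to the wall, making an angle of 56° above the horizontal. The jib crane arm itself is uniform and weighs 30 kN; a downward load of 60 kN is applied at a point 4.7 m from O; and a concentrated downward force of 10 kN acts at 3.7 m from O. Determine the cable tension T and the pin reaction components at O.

T = 74.91 kN, O_x = 41.89 kN, O_y = 37.90 kN

ΣM about O: T·sin56°·6.9 − 30·3.65 − 60·4.7 − 10·3.7 = 0 → T = 428.5/(6.9·0.829038) = 74.9078 ≈ 74.91 kN.
ΣF_x = 0: O_x − T·cos56° = 0 → O_x = 74.9078 × 0.559193 = 41.89 kN.
ΣF_y = 0: O_y + T·sin56° − 30 − 60 − 10 = 0 → O_y = 100 − 74.9078 × 0.829038 = 37.90 kN.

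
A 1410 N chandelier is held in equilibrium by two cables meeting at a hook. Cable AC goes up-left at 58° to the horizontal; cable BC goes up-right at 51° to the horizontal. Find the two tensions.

T_AC = 938.5 N, T_BC = 790.2 N

ΣF_x = 0: −T_AC·cos58° + T_BC·cos51° = 0 → T_BC = 0.84205·T_AC.
ΣF_y = 0: T_AC·sin58° + T_BC·sin51° = 1410.
Substitute: T_AC·(0.848048 + 0.84205·0.777146) = 1410 → T_AC = 938.471 ≈ 938.5 N.
Then T_BC = 0.84205 × 938.471 = 790.2 N.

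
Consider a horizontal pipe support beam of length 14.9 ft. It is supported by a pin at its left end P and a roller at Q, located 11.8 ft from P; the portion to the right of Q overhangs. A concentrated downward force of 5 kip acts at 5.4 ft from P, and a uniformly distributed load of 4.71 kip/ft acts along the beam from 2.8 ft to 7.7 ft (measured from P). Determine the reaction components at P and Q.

P_x = 0, P_y = 15.52 kip, Q_y = 12.56 kip

Resultant of the distributed load: 4.71 × 4.9 = 23.079 kip at 5.25 ft from P.
Moments about P: Q_y·11.8 − 5·5.4 − (4.71·4.9)·5.25 = 0 → Q_y = 148.16475/11.8 = 12.5563 ≈ 12.56 kip.
ΣF_y = 0: P_y + 12.5563 − 5 − 4.71·4.9 = 0 → P_y = 15.52 kip.
ΣF_x = 0: no horizontal applied forces, so P_x = 0.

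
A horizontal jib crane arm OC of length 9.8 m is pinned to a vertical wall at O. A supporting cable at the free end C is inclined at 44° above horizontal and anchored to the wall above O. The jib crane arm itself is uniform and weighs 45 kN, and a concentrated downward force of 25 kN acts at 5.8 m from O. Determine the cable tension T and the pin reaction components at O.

ΣM about O: T·sin44°·9.8 − 45·4.9 − 25·5.8 = 0 → T = 365.5/(9.8·0.694658) = 53.6896 ≈ 53.69 kN.
ΣF_x = 0: O_x − T·cos44° = 0 → O_x = 53.6896 × 0.71934 = 38.62 kN.
ΣF_y = 0: O_y + T·sin44° − 45 − 25 = 0 → O_y = 70 − 53.6896 × 0.694658 = 32.70 kN.

T = 53.69 kN, O_x = 38.62 kN, O_y = 32.70 kN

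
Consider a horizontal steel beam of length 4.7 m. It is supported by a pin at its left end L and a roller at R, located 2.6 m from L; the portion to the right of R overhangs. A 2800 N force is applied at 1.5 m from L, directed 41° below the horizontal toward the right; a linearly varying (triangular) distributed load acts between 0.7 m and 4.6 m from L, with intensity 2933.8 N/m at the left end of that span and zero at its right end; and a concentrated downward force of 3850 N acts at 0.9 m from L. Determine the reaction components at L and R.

Resultant of the triangular load: ½ × 2933.8 × 3.9 = 5720.91 N, acting at 2 m from L (one-third of the span from the peak).
Taking moments about L: R_y·2.6 − 2800·sin41°·1.5 − (½·2933.8·3.9)·2 − 3850·0.9 = 0 → R_y = 17662.3/2.6 = 6793.19 ≈ 6793 N.
ΣF_y = 0: L_y + 6793.19 − 2800·sin41° − ½·2933.8·3.9 − 3850 = 0 → L_y = 4615 N.
ΣF_x = 0: L_x + 2800·cos41° = 0 → L_x = -2113 N.

L_x = -2113 N, L_y = 4615 N, R_y = 6793 N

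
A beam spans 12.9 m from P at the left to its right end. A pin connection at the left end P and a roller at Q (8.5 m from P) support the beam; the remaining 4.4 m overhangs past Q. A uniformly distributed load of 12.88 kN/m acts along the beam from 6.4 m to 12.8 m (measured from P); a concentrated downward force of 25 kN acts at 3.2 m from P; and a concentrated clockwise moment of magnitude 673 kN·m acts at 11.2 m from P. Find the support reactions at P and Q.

Resultant of the distributed load: 12.88 × 6.4 = 82.432 kN at 9.6 m from P.
Moments about P: Q_y·8.5 − (12.88·6.4)·9.6 − 25·3.2 − 673 = 0 → Q_y = 1544.3472/8.5 = 181.688 ≈ 181.7 kN.
ΣF_y = 0: P_y + 181.688 − 12.88·6.4 − 25 = 0 → P_y = -74.26 kN.
ΣF_x = 0: no horizontal applied forces, so P_x = 0.

P_x = 0, P_y = -74.26 kN, Q_y = 181.7 kN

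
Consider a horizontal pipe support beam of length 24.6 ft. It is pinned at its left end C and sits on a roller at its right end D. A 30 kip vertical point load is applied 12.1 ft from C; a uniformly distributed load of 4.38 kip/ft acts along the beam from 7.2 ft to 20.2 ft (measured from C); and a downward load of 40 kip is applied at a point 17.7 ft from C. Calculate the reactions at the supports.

C_x = 0, C_y = 51.69 kip, D_y = 75.25 kip

Resultant of the distributed load: 4.38 × 13 = 56.94 kip at 13.7 ft from C.
Moments about C: D_y·24.6 − 30·12.1 − (4.38·13)·13.7 − 40·17.7 = 0 → D_y = 1851.078/24.6 = 75.2471 ≈ 75.25 kip.
ΣF_y = 0: C_y + 75.2471 − 30 − 4.38·13 − 40 = 0 → C_y = 51.69 kip.
ΣF_x = 0: no horizontal applied forces, so C_x = 0.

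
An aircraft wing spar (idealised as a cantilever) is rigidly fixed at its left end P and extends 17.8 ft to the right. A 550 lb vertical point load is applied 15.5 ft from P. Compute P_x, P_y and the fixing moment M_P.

P_x = 0, P_y = 550.0 lb, M_P = 8525 lb·ft

ΣF_x = 0: P_x = 0.
ΣF_y = 0: P_y − 550 = 0 → P_y = 550.0 lb.
ΣM about P: M_P − 550·15.5 = 0 → M_P = 8525 lb·ft.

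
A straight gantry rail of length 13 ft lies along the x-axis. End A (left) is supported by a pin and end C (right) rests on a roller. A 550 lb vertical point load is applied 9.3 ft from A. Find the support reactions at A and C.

A_x = 0, A_y = 156.5 lb, C_y = 393.5 lb

Moments about A: C_y·13 − 550·9.3 = 0 → C_y = 5115/13 = 393.462 ≈ 393.5 lb.
ΣF_y = 0: A_y + 393.462 − 550 = 0 → A_y = 156.5 lb.
ΣF_x = 0: no horizontal applied forces, so A_x = 0.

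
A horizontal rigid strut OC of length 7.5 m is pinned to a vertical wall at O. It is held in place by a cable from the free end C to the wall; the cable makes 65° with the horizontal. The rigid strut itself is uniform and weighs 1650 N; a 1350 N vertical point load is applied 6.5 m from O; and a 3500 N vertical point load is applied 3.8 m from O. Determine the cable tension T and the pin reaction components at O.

T = 4158 N, O_x = 1757 N, O_y = 2732 N

ΣM about O: T·sin65°·7.5 − 1650·3.75 − 1350·6.5 − 3500·3.8 = 0 → T = 28262.5/(7.5·0.906308) = 4157.89 ≈ 4158 N.
ΣF_x = 0: O_x − T·cos65° = 0 → O_x = 4157.89 × 0.422618 = 1757 N.
ΣF_y = 0: O_y + T·sin65° − 1650 − 1350 − 3500 = 0 → O_y = 6500 − 4157.89 × 0.906308 = 2732 N.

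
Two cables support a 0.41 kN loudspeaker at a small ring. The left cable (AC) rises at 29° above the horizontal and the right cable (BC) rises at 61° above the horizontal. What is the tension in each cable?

T_AC = 0.1988 kN, T_BC = 0.3586 kN

ΣF_x = 0: −T_AC·cos29° + T_BC·cos61° = 0 → T_BC = 1.80405·T_AC.
ΣF_y = 0: T_AC·sin29° + T_BC·sin61° = 0.41.
Substitute: T_AC·(0.48481 + 1.80405·0.87462) = 0.41 → T_AC = 0.198772 ≈ 0.1988 kN.
Then T_BC = 1.80405 × 0.198772 = 0.3586 kN.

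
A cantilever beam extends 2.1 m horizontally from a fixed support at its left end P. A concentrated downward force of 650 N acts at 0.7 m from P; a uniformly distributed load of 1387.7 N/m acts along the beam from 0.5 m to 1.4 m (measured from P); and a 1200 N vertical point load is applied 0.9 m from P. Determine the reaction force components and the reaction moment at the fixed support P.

Resultant of the distributed load: 1387.7 × 0.9 = 1248.93 N at 0.95 m from P.
ΣF_x = 0: P_x = 0.
ΣF_y = 0: P_y − 650 − 1387.7·0.9 − 1200 = 0 → P_y = 3099 N.
ΣM about P: M_P − 650·0.7 − (1387.7·0.9)·0.95 − 1200·0.9 = 0 → M_P = 2721 N·m.

P_x = 0, P_y = 3099 N, M_P = 2721 N·m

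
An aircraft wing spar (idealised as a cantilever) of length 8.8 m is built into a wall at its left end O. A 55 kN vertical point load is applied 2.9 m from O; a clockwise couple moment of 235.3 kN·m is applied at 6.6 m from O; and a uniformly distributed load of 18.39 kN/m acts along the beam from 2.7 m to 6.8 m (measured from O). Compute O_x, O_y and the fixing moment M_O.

O_x = 0, O_y = 130.4 kN, M_O = 752.9 kN·m

Resultant of the distributed load: 18.39 × 4.1 = 75.399 kN at 4.75 m from O.
ΣF_x = 0: O_x = 0.
ΣF_y = 0: O_y − 55 − 18.39·4.1 = 0 → O_y = 130.4 kN.
ΣM about O: M_O − 55·2.9 − 235.3 − (18.39·4.1)·4.75 = 0 → M_O = 752.9 kN·m.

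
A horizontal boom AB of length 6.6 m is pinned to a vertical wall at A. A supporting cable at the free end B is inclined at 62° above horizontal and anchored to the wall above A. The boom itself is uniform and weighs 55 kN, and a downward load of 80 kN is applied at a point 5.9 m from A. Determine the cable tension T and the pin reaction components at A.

T = 112.1 kN, A_x = 52.65 kN, A_y = 35.98 kN

ΣM about A: T·sin62°·6.6 − 55·3.3 − 80·5.9 = 0 → T = 653.5/(6.6·0.882948) = 112.142 ≈ 112.1 kN.
ΣF_x = 0: A_x − T·cos62° = 0 → A_x = 112.142 × 0.469472 = 52.65 kN.
ΣF_y = 0: A_y + T·sin62° − 55 − 80 = 0 → A_y = 135 − 112.142 × 0.882948 = 35.98 kN.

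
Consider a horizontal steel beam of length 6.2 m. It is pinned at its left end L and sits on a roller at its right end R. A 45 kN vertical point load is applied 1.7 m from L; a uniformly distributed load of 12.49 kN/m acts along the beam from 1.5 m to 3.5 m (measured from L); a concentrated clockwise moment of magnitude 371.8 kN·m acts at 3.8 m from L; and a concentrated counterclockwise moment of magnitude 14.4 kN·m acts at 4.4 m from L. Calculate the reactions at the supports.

Resultant of the distributed load: 12.49 × 2 = 24.98 kN at 2.5 m from L.
Moments about L: R_y·6.2 − 45·1.7 − (12.49·2)·2.5 − 371.8 + 14.4 = 0 → R_y = 496.35/6.2 = 80.0565 ≈ 80.06 kN.
ΣF_y = 0: L_y + 80.0565 − 45 − 12.49·2 = 0 → L_y = -10.08 kN.
ΣF_x = 0: no horizontal applied forces, so L_x = 0.

L_x = 0, L_y = -10.08 kN, R_y = 80.06 kN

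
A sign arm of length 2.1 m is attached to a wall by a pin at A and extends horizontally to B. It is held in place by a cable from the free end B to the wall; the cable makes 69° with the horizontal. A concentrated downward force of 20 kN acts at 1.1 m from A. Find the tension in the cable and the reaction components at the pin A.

T = 11.22 kN, A_x = 4.021 kN, A_y = 9.524 kN

ΣM about A: T·sin69°·2.1 − 20·1.1 = 0 → T = 22/(2.1·0.93358) = 11.2215 ≈ 11.22 kN.
ΣF_x = 0: A_x − T·cos69° = 0 → A_x = 11.2215 × 0.358368 = 4.021 kN.
ΣF_y = 0: A_y + T·sin69° − 20 = 0 → A_y = 20 − 11.2215 × 0.93358 = 9.524 kN.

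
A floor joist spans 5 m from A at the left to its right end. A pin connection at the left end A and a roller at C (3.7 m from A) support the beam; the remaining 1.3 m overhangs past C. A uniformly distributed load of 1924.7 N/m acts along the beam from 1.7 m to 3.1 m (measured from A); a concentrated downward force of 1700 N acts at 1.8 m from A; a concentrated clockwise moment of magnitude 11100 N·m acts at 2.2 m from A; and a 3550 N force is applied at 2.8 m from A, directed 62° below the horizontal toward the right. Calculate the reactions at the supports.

A_x = -1667 N, A_y = -417.8 N, C_y = 7947 N

Resultant of the distributed load: 1924.7 × 1.4 = 2694.58 N at 2.4 m from A.
Moments about A: C_y·3.7 − (1924.7·1.4)·2.4 − 1700·1.8 − 11100 − 3550·sin62°·2.8 = 0 → C_y = 29403.5/3.7 = 7946.89 ≈ 7947 N.
ΣF_y = 0: A_y + 7946.89 − 1924.7·1.4 − 1700 − 3550·sin62° = 0 → A_y = -417.8 N.
ΣF_x = 0: A_x + 3550·cos62° = 0 → A_x = -1667 N.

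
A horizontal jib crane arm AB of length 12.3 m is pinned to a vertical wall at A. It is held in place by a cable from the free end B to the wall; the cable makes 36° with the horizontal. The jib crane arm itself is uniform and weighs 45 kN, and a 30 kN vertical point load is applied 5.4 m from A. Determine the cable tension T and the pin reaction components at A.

T = 60.69 kN, A_x = 49.10 kN, A_y = 39.33 kN

ΣM about A: T·sin36°·12.3 − 45·6.15 − 30·5.4 = 0 → T = 438.75/(12.3·0.587785) = 60.6867 ≈ 60.69 kN.
ΣF_x = 0: A_x − T·cos36° = 0 → A_x = 60.6867 × 0.809017 = 49.10 kN.
ΣF_y = 0: A_y + T·sin36° − 45 − 30 = 0 → A_y = 75 − 60.6867 × 0.587785 = 39.33 kN.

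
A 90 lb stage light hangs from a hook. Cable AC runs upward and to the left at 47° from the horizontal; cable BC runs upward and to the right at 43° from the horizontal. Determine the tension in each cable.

T_AC = 65.82 lb, T_BC = 61.38 lb

ΣF_x = 0: −T_AC·cos47° + T_BC·cos43° = 0 → T_BC = 0.932515·T_AC.
ΣF_y = 0: T_AC·sin47° + T_BC·sin43° = 90.
Substitute: T_AC·(0.731354 + 0.932515·0.681998) = 90 → T_AC = 65.8218 ≈ 65.82 lb.
Then T_BC = 0.932515 × 65.8218 = 61.38 lb.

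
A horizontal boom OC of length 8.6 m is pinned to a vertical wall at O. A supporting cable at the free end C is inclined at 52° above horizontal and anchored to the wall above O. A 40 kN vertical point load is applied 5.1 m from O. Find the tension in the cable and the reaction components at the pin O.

T = 30.10 kN, O_x = 18.53 kN, O_y = 16.28 kN

ΣM about O: T·sin52°·8.6 − 40·5.1 = 0 → T = 204/(8.6·0.788011) = 30.1023 ≈ 30.10 kN.
ΣF_x = 0: O_x − T·cos52° = 0 → O_x = 30.1023 × 0.615661 = 18.53 kN.
ΣF_y = 0: O_y + T·sin52° − 40 = 0 → O_y = 40 − 30.1023 × 0.788011 = 16.28 kN.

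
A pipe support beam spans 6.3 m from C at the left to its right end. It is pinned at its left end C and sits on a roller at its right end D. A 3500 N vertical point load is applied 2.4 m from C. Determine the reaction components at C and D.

C_x = 0, C_y = 2167 N, D_y = 1333 N

ΣM about C: D_y·6.3 − 3500·2.4 = 0 → D_y = 8400/6.3 = 1333.33 ≈ 1333 N.
ΣF_y = 0: C_y + 1333.33 − 3500 = 0 → C_y = 2167 N.
ΣF_x = 0: no horizontal applied forces, so C_x = 0.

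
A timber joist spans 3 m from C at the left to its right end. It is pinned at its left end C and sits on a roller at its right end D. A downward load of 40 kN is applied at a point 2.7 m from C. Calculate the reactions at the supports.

Taking moments about C: D_y·3 − 40·2.7 = 0 → D_y = 108/3 = 36.00 kN.
ΣF_y = 0: C_y + 36 − 40 = 0 → C_y = 4.000 kN.
ΣF_x = 0: no horizontal applied forces, so C_x = 0.

C_x = 0, C_y = 4.000 kN, D_y = 36.00 kN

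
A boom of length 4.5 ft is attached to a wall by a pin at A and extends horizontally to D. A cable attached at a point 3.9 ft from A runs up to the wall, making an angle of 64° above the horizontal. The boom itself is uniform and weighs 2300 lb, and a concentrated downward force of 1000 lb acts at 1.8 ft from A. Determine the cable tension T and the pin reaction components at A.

ΣM about A: T·sin64°·3.9 − 2300·2.25 − 1000·1.8 = 0 → T = 6975/(3.9·0.898794) = 1989.85 ≈ 1990 lb.
ΣF_x = 0: A_x − T·cos64° = 0 → A_x = 1989.85 × 0.438371 = 872.3 lb.
ΣF_y = 0: A_y + T·sin64° − 2300 − 1000 = 0 → A_y = 3300 − 1989.85 × 0.898794 = 1512 lb.

T = 1990 lb, A_x = 872.3 lb, A_y = 1512 lb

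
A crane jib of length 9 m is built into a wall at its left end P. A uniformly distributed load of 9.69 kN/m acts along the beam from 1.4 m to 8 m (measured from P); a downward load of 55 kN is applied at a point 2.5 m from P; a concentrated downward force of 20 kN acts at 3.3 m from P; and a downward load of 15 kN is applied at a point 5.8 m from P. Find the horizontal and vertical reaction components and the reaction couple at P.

Resultant of the distributed load: 9.69 × 6.6 = 63.954 kN at 4.7 m from P.
ΣF_x = 0: P_x = 0.
ΣF_y = 0: P_y − 9.69·6.6 − 55 − 20 − 15 = 0 → P_y = 154.0 kN.
ΣM about P: M_P − (9.69·6.6)·4.7 − 55·2.5 − 20·3.3 − 15·5.8 = 0 → M_P = 591.1 kN·m.

P_x = 0, P_y = 154.0 kN, M_P = 591.1 kN·m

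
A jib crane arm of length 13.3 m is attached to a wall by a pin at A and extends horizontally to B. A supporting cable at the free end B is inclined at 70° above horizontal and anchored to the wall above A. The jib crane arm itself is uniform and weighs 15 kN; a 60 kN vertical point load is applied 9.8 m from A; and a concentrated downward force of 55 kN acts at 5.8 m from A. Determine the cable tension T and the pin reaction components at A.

ΣM about A: T·sin70°·13.3 − 15·6.65 − 60·9.8 − 55·5.8 = 0 → T = 1006.75/(13.3·0.939693) = 80.5534 ≈ 80.55 kN.
ΣF_x = 0: A_x − T·cos70° = 0 → A_x = 80.5534 × 0.34202 = 27.55 kN.
ΣF_y = 0: A_y + T·sin70° − 15 − 60 − 55 = 0 → A_y = 130 − 80.5534 × 0.939693 = 54.30 kN.

T = 80.55 kN, A_x = 27.55 kN, A_y = 54.30 kN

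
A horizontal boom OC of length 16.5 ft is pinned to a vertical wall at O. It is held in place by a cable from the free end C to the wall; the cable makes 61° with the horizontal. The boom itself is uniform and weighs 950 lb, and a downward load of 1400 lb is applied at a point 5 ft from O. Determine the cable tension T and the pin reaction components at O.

T = 1028 lb, O_x = 498.5 lb, O_y = 1451 lb

ΣM about O: T·sin61°·16.5 − 950·8.25 − 1400·5 = 0 → T = 14837.5/(16.5·0.87462) = 1028.15 ≈ 1028 lb.
ΣF_x = 0: O_x − T·cos61° = 0 → O_x = 1028.15 × 0.48481 = 498.5 lb.
ΣF_y = 0: O_y + T·sin61° − 950 − 1400 = 0 → O_y = 2350 − 1028.15 × 0.87462 = 1451 lb.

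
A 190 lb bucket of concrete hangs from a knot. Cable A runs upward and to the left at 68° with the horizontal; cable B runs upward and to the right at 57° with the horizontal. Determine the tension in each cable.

ΣF_x = 0: −T_A·cos68° + T_B·cos57° = 0 → T_B = 0.687807·T_A.
ΣF_y = 0: T_A·sin68° + T_B·sin57° = 190.
Substitute: T_A·(0.927184 + 0.687807·0.838671) = 190 → T_A = 126.327 ≈ 126.3 lb.
Then T_B = 0.687807 × 126.327 = 86.89 lb.

T_A = 126.3 lb, T_B = 86.89 lb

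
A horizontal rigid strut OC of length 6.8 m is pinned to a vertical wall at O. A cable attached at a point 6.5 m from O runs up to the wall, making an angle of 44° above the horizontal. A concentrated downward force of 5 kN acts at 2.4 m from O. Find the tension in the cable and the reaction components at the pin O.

ΣM about O: T·sin44°·6.5 − 5·2.4 = 0 → T = 12/(6.5·0.694658) = 2.65764 ≈ 2.658 kN.
ΣF_x = 0: O_x − T·cos44° = 0 → O_x = 2.65764 × 0.71934 = 1.912 kN.
ΣF_y = 0: O_y + T·sin44° − 5 = 0 → O_y = 5 − 2.65764 × 0.694658 = 3.154 kN.

T = 2.658 kN, O_x = 1.912 kN, O_y = 3.154 kN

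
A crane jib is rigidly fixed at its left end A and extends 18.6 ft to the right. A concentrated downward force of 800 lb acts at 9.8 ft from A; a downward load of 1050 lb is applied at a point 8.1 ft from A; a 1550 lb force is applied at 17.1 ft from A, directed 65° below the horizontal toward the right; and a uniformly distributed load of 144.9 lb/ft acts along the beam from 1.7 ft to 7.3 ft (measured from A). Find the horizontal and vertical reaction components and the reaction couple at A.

A_x = -655.1 lb, A_y = 4066 lb, M_A = 44020 lb·ft

Resultant of the distributed load: 144.9 × 5.6 = 811.44 lb at 4.5 ft from A.
ΣF_x = 0: A_x + 1550·cos65° = 0 → A_x = -655.1 lb.
ΣF_y = 0: A_y − 800 − 1050 − 1550·sin65° − 144.9·5.6 = 0 → A_y = 4066 lb.
ΣM about A: M_A − 800·9.8 − 1050·8.1 − 1550·sin65°·17.1 − (144.9·5.6)·4.5 = 0 → M_A = 44020 lb·ft.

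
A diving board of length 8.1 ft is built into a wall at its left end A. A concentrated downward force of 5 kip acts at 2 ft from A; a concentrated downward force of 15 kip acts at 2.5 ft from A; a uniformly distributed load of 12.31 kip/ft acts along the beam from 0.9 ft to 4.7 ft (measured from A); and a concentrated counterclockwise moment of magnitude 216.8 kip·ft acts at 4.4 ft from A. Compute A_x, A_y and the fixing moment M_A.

Resultant of the distributed load: 12.31 × 3.8 = 46.778 kip at 2.8 ft from A.
ΣF_x = 0: A_x = 0.
ΣF_y = 0: A_y − 5 − 15 − 12.31·3.8 = 0 → A_y = 66.78 kip.
ΣM about A: M_A − 5·2 − 15·2.5 − (12.31·3.8)·2.8 + 216.8 = 0 → M_A = -38.32 kip·ft.

A_x = 0, A_y = 66.78 kip, M_A = -38.32 kip·ft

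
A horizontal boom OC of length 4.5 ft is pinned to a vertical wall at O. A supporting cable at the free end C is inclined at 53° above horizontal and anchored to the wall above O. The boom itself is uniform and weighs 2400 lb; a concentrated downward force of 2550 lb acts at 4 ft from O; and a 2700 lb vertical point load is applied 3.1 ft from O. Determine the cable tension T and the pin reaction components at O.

T = 6670 lb, O_x = 4014 lb, O_y = 2323 lb

ΣM about O: T·sin53°·4.5 − 2400·2.25 − 2550·4 − 2700·3.1 = 0 → T = 23970/(4.5·0.798636) = 6669.71 ≈ 6670 lb.
ΣF_x = 0: O_x − T·cos53° = 0 → O_x = 6669.71 × 0.601815 = 4014 lb.
ΣF_y = 0: O_y + T·sin53° − 2400 − 2550 − 2700 = 0 → O_y = 7650 − 6669.71 × 0.798636 = 2323 lb.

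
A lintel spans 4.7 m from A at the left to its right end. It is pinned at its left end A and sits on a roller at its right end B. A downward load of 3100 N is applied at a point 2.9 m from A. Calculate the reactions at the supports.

Moments about A: B_y·4.7 − 3100·2.9 = 0 → B_y = 8990/4.7 = 1912.77 ≈ 1913 N.
ΣF_y = 0: A_y + 1912.77 − 3100 = 0 → A_y = 1187 N.
ΣF_x = 0: no horizontal applied forces, so A_x = 0.

A_x = 0, A_y = 1187 N, B_y = 1913 N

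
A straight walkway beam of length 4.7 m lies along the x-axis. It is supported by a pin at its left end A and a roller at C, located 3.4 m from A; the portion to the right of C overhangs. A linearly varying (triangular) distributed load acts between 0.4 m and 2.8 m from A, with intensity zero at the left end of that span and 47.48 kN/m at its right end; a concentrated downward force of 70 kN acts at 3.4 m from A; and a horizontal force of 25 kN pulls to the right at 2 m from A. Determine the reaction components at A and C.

Resultant of the triangular load: ½ × 47.48 × 2.4 = 56.976 kN, acting at 2 m from A (one-third of the span from the peak).
Taking moments about A: C_y·3.4 − (½·47.48·2.4)·2 − 70·3.4 = 0 → C_y = 351.952/3.4 = 103.515 ≈ 103.5 kN.
ΣF_y = 0: A_y + 103.515 − ½·47.48·2.4 − 70 = 0 → A_y = 23.46 kN.
ΣF_x = 0: A_x + 25 = 0 → A_x = -25.00 kN.

A_x = -25.00 kN, A_y = 23.46 kN, C_y = 103.5 kN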